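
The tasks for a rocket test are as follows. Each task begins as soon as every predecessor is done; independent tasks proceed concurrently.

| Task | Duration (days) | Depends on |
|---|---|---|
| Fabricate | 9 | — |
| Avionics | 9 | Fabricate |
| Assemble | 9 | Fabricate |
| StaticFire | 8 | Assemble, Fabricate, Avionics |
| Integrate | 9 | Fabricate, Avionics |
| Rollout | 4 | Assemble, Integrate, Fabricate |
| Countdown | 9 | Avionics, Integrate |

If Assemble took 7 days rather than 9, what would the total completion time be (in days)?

Actual critical path: Fabricate→Avionics→Integrate→Countdown = 9+9+9+9 = 36 ⇒ 36 days.
The longest path through Assemble is only 26 days, so Assemble has float 10.
The critical path is still Fabricate→Avionics→Integrate→Countdown; finish is now 36 days.

36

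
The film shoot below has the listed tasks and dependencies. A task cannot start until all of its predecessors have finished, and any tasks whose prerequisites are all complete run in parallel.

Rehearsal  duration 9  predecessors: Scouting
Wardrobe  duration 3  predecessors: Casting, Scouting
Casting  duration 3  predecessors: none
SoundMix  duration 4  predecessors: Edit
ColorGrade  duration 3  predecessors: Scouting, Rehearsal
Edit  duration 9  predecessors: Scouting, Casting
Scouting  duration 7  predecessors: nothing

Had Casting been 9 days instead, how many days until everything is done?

22

Baseline: Scouting→Edit→SoundMix = 7+9+4 = 20 → 20 days.
Casting is off the critical path — its longest chain is 16 days, giving 4 of slack.
The binding chain switches to Casting→Edit→SoundMix = 9+9+4 = 22; finish 22 days.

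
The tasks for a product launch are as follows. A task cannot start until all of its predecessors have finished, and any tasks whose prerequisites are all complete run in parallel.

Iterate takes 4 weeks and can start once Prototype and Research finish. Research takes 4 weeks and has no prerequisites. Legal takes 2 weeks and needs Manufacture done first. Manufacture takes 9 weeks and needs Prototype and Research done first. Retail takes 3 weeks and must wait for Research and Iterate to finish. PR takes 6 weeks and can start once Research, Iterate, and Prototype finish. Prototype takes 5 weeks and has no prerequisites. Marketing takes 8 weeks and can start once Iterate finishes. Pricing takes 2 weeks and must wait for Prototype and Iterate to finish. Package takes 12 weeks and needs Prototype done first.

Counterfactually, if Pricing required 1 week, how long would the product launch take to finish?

17

Actual critical path: Prototype→Iterate→Marketing = 5+4+8 = 17 ⇒ 17 weeks.
The longest path through Pricing is only 11 weeks, so Pricing has float 6.
The critical path is still Prototype→Iterate→Marketing; finish is now 17 weeks.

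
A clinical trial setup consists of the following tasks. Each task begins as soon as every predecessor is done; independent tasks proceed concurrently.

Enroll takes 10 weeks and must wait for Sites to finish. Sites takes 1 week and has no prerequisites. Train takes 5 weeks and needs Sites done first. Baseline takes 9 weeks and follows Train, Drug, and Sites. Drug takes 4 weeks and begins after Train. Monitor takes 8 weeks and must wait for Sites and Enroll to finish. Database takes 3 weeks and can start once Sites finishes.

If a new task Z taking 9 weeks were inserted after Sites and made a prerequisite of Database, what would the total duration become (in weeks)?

Originally the clinical trial setup takes 19 weeks.
With Z inserted, Database now waits for max(Sites, Z).
New critical path: Sites→Train→Drug→Baseline = 1+5+4+9 = 19 ⇒ 19 weeks.

19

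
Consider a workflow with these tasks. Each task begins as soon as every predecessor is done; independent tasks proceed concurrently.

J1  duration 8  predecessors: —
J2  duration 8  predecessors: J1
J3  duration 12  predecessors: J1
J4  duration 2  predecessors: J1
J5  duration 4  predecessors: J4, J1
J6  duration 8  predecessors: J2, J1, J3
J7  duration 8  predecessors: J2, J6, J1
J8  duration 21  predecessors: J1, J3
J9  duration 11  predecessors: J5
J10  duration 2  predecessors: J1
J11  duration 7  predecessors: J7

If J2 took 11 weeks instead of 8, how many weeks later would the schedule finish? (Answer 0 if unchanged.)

The binding path is J1→J3→J6→J7→J11 = 8+12+8+8+7 = 43; finish at 43 weeks.
J2 is off the critical path — its longest chain is 39 weeks, giving 4 of slack.
The critical path is still J1→J3→J6→J7→J11; finish is now 43 weeks.
Change in finish: 43 − 43 = +0 weeks.

0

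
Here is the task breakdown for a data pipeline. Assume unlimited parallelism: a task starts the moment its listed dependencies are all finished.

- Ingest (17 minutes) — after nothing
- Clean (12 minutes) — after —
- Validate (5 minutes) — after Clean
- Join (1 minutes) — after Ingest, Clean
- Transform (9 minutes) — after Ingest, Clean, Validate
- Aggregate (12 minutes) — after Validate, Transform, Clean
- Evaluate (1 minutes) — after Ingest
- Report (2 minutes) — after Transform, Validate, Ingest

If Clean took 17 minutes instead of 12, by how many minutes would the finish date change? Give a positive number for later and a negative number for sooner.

5

As given, the longest chain is Clean→Validate→Transform→Aggregate = 12+5+9+12 = 38, so the finish is 38 minutes.
Clean is on the critical path; changing it to 17 makes that path 43 minutes.
That remains the longest chain; total 43 minutes.
Change in finish: 43 − 38 = +5 minutes.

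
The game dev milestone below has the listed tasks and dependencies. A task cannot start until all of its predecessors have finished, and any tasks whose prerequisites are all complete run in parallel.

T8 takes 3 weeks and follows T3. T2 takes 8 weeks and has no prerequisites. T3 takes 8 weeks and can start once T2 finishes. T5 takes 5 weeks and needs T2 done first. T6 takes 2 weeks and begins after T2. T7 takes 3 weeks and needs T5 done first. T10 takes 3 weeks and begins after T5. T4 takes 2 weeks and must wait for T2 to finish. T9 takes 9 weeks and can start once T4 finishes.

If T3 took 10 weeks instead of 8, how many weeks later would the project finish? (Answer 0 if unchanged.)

The binding path is T2→T3→T8 = 8+8+3 = 19; finish at 19 weeks.
Since T3 is critical, the +2 change carries straight to that chain (now 21 weeks).
The critical path is still T2→T3→T8; finish is now 21 weeks.
Change in finish: 21 − 19 = +2 weeks.

2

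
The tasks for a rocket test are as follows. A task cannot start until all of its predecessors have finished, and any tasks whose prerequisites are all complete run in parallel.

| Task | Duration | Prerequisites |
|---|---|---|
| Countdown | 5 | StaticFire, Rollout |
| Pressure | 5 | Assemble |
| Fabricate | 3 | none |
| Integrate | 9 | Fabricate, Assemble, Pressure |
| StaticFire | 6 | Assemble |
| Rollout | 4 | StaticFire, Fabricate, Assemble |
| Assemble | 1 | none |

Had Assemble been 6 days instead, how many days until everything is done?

Baseline: Assemble→StaticFire→Rollout→Countdown = 1+6+4+5 = 16 → 16 days.
Assemble lies on that path, so at 6 days the path becomes 21 days.
No other chain overtakes it, so the finish is 21 days.

21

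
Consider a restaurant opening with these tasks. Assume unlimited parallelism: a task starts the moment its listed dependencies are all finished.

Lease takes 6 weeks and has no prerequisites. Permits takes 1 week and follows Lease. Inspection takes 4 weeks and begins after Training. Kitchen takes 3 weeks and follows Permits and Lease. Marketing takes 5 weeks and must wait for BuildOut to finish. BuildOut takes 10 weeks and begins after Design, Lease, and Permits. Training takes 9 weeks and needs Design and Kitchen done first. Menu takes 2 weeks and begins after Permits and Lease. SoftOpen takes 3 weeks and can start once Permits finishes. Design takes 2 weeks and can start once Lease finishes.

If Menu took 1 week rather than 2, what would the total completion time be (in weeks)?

Actual critical path: Lease→Permits→Kitchen→Training→Inspection = 6+1+3+9+4 = 23 ⇒ 23 weeks.
Menu has 14 weeks of float (longest path through it is 9).
The critical path is still Lease→Permits→Kitchen→Training→Inspection; finish is now 23 weeks.

23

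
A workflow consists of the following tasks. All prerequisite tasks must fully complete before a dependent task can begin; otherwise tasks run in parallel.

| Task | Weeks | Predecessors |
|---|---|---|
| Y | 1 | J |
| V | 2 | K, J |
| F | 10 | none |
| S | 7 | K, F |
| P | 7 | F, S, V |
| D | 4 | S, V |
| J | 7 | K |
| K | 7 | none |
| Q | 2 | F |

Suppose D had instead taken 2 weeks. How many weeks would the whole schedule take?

Critical path before the change: F→S→P = 10+7+7 = 24 giving 24 weeks.
D has 3 weeks of float (longest path through it is 21).
The critical path is still F→S→P; finish is now 24 weeks.

24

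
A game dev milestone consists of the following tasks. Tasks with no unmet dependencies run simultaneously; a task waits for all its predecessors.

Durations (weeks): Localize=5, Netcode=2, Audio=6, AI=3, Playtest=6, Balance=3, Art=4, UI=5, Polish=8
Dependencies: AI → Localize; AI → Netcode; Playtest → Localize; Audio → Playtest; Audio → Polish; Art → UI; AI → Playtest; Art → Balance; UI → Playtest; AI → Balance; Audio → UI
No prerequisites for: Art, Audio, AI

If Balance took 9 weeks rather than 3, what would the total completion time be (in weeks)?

Baseline: Audio→UI→Playtest→Localize = 6+5+6+5 = 22 → 22 weeks.
Balance is off the critical path — its longest chain is 7 weeks, giving 15 of slack.
No other chain overtakes it, so the finish is 22 weeks.

22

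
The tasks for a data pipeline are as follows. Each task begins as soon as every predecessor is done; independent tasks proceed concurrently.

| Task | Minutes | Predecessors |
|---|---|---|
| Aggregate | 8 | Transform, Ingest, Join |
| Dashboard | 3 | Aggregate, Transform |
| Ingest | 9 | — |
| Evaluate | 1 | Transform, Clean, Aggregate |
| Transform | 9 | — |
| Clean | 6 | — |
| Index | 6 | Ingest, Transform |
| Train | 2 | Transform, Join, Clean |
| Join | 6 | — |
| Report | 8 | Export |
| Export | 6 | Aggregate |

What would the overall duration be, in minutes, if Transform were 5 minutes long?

Critical path before the change: Transform→Aggregate→Export→Report = 9+8+6+8 = 31 giving 31 minutes.
Transform is on the critical path; changing it to 5 makes that path 27 minutes.
The binding chain switches to Ingest→Aggregate→Export→Report = 9+8+6+8 = 31; finish 31 minutes.

31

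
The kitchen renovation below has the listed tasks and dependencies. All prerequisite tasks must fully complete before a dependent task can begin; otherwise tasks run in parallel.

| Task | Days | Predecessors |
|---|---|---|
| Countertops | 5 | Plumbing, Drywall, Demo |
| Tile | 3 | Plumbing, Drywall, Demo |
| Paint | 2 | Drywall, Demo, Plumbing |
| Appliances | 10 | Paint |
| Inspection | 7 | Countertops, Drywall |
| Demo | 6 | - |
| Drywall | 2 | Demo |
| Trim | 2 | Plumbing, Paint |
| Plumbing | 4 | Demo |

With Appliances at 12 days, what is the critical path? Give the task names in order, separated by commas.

Baseline: Demo→Plumbing→Paint→Appliances = 6+4+2+10 = 22 → 22 days.
Since Appliances is critical, the +2 change carries straight to that chain (now 24 days).
That remains the longest chain; total 24 days.

Demo, Plumbing, Paint, Appliances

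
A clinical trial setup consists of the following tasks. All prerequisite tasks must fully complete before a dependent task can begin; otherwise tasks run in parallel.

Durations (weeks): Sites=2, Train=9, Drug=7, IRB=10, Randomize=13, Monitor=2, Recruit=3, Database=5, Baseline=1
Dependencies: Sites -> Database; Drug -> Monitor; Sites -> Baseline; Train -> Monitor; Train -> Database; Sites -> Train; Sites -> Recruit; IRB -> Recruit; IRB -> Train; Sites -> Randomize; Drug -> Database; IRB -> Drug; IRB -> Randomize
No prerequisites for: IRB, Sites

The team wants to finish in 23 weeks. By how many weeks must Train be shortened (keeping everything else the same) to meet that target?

Current finish: 24 weeks; target: 23.
Train is on every critical path, so each week cut from Train cuts the finish by one (this holds down to a finish of 23).
Need 24 − 23 = 1 week off Train → Train becomes 8 weeks, finish becomes 23.

1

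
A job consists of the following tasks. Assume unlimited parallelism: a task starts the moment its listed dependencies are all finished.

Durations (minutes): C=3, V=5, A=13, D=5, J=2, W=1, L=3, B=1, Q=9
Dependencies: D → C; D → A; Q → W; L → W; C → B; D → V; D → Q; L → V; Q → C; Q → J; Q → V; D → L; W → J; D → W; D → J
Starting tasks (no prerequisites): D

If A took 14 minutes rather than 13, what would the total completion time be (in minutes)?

As given, the longest chain is D→Q→V = 5+9+5 = 19, so the finish is 19 minutes.
A is off the critical path — its longest chain is 18 minutes, giving 1 of slack.
That remains the longest chain; total 19 minutes.

19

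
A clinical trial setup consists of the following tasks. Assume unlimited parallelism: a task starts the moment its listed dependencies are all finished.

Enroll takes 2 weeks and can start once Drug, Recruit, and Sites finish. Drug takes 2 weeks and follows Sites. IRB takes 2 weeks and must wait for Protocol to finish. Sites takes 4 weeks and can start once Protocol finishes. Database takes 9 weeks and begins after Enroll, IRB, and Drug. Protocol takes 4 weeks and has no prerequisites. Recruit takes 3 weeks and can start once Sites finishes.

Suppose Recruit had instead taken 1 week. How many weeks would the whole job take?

21

The binding path is Protocol→Sites→Recruit→Enroll→Database = 4+4+3+2+9 = 22; finish at 22 weeks.
Recruit lies on that path, so at 1 week the path becomes 20 weeks.
The binding chain switches to Protocol→Sites→Drug→Enroll→Database = 4+4+2+2+9 = 21; finish 21 weeks.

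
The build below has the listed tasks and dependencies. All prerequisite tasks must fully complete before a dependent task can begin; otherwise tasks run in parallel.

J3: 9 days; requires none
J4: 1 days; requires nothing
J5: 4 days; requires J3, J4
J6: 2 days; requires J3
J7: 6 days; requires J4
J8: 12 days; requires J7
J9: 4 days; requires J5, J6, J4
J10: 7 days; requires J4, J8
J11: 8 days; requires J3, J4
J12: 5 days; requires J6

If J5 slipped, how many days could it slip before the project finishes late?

J4→J7→J8→J10 = 1+6+12+7 = 26 sets the makespan at 26 days.
J5 finishes as early as 13 and must finish by 22.
Slack of J5 = 18 − 9 = 9 days.

9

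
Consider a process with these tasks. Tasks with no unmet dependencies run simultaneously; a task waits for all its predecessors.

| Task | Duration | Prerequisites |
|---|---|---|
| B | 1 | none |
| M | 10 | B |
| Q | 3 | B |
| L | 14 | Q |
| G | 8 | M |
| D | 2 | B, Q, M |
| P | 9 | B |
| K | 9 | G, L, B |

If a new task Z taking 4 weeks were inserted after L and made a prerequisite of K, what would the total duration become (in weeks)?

Originally the project takes 28 weeks.
With Z inserted, K now waits for max(G, L, B, Z).
New critical path: B→Q→L→Z→K = 1+3+14+4+9 = 31 ⇒ 31 weeks.

31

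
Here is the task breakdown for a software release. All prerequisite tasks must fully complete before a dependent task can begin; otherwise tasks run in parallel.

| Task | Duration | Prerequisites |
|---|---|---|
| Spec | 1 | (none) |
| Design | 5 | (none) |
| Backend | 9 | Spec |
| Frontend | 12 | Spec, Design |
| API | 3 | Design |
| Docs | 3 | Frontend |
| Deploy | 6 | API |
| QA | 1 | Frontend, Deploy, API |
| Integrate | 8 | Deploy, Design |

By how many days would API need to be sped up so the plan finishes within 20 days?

Current finish: 22 days; target: 20.
API is on every critical path, so each day cut from API cuts the finish by one (this holds down to a finish of 20).
Need 22 − 20 = 2 days off API → API becomes 1 day, finish becomes 20.

2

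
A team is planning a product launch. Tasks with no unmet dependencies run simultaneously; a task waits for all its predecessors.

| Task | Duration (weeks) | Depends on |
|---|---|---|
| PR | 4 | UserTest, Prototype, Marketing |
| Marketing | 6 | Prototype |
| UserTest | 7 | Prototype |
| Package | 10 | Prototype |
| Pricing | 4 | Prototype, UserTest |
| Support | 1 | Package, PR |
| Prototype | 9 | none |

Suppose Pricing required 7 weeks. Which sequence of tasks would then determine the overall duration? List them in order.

Prototype, UserTest, Pricing

Critical path before the change: Prototype→UserTest→PR→Support = 9+7+4+1 = 21 giving 21 weeks.
Pricing has 1 week of float (longest path through it is 20).
Now Prototype→UserTest→Pricing = 9+7+7 = 23 is longest, so the finish becomes 23 weeks.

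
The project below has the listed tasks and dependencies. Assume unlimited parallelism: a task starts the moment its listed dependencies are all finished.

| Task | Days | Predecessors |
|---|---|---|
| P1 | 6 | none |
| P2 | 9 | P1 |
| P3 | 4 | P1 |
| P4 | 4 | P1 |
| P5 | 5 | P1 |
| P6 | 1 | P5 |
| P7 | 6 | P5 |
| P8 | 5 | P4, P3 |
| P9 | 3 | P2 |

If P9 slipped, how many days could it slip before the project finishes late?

P1→P2→P9 = 6+9+3 = 18 sets the makespan at 18 days.
Longest path through P9: 18 days (earliest finish 18, latest finish 18).
So P9 can slip 18 − 18 = 0 days.

0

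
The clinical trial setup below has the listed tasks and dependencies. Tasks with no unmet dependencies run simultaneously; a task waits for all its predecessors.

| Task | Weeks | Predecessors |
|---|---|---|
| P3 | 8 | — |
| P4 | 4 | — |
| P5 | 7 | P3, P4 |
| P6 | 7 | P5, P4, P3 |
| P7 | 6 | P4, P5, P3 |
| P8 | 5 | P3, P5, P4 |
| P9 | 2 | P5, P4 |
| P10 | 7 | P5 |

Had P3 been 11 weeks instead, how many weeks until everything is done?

As given, the longest chain is P3→P5→P6 = 8+7+7 = 22, so the finish is 22 weeks.
Since P3 is critical, the +3 change carries straight to that chain (now 25 weeks).
That remains the longest chain; total 25 weeks.

25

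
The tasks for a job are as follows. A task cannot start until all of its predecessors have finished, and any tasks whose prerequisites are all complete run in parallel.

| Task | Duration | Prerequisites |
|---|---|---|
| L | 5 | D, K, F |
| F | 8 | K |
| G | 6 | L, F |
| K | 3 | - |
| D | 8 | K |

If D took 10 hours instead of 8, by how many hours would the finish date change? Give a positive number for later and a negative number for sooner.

As given, the longest chain is K→D→L→G = 3+8+5+6 = 22, so the finish is 22 hours.
D lies on that path, so at 10 hours the path becomes 24 hours.
No other chain overtakes it, so the finish is 24 hours.
Change in finish: 24 − 22 = +2 hours.

2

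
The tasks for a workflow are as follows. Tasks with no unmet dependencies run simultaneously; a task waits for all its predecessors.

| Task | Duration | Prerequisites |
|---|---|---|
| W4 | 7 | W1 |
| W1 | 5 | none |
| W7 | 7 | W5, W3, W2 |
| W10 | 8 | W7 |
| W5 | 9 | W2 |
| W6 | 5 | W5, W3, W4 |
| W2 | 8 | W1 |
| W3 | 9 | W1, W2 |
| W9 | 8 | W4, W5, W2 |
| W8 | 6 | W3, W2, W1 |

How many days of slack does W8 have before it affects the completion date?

9

The longest chain is W1→W2→W3→W7→W10 = 5+8+9+7+8 = 37; overall finish 37 days.
W8 finishes as early as 28 and must finish by 37.
Float = 37 − 28 = 9.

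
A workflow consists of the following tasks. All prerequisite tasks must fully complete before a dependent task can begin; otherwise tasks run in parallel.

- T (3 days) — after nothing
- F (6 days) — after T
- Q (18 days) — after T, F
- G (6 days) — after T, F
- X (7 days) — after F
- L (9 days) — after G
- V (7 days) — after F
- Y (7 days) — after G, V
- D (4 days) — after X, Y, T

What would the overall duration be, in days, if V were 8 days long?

28

Critical path before the change: T→F→V→Y→D = 3+6+7+7+4 = 27 giving 27 days.
V lies on that path, so at 8 days the path becomes 28 days.
The critical path is still T→F→V→Y→D; finish is now 28 days.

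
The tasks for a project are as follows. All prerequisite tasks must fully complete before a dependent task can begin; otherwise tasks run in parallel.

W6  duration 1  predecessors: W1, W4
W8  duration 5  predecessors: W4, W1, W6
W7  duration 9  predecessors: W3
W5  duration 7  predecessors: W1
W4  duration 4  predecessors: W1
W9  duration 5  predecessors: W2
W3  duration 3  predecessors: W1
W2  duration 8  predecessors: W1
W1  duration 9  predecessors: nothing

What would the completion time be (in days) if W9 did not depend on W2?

Before: longest chain W1→W2→W9 = 9+8+5 = 22, finish 22.
Without W2→W9, W9's earliest start moves from 17 to 0.
New critical path: W1→W3→W7 = 9+3+9 = 21 ⇒ 21 days.

21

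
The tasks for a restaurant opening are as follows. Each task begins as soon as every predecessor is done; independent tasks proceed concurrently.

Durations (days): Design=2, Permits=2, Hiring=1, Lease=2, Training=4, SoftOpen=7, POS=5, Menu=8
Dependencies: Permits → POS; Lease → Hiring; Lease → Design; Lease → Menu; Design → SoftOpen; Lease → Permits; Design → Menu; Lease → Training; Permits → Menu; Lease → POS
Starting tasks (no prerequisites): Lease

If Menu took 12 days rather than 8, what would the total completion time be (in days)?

16

Critical path before the change: Lease→Permits→Menu = 2+2+8 = 12 giving 12 days.
Menu lies on that path, so at 12 days the path becomes 16 days.
That remains the longest chain; total 16 days.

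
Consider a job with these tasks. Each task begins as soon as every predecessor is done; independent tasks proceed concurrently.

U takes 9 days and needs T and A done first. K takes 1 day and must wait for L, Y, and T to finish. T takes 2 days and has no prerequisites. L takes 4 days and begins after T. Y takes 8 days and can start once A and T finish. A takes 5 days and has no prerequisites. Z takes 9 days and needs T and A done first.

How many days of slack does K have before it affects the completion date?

0

A→Z = 5+9 = 14 sets the makespan at 14 days.
Longest path through K: 14 days (earliest finish 14, latest finish 14).
Float = 14 − 14 = 0.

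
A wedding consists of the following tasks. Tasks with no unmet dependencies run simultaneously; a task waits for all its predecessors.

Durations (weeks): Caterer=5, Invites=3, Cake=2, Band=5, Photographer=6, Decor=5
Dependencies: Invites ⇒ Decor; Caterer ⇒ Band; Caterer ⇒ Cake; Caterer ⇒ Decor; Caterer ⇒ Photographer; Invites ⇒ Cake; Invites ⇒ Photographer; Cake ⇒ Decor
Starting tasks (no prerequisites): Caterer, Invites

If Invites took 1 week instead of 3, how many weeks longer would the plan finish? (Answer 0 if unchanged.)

Critical path before the change: Caterer→Cake→Decor = 5+2+5 = 12 giving 12 weeks.
Invites is off the critical path — its longest chain is 10 weeks, giving 2 of slack.
No other chain overtakes it, so the finish is 12 weeks.
Change in finish: 12 − 12 = +0 weeks.

0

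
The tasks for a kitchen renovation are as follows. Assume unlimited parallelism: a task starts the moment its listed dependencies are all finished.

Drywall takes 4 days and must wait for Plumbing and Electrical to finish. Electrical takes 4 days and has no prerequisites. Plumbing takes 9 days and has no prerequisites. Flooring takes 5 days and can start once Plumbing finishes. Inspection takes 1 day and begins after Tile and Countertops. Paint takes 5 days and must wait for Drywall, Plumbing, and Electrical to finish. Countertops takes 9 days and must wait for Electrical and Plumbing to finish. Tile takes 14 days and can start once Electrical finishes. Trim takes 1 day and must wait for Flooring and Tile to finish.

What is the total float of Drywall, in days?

1

The longest chain is Plumbing→Countertops→Inspection = 9+9+1 = 19; overall finish 19 days.
The longest chain containing Drywall totals 18 days.
Float = 19 − 18 = 1.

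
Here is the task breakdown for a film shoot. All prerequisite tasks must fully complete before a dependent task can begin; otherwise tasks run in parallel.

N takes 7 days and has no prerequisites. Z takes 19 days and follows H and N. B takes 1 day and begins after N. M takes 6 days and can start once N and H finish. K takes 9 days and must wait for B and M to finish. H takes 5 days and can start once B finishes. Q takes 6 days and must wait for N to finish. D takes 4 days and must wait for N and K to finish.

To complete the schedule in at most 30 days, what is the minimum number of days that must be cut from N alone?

Current finish: 32 days; target: 30.
N is on every critical path, so each day cut from N cuts the finish by one (this holds down to a finish of 26).
Need 32 − 30 = 2 days off N → N becomes 5 days, finish becomes 30.

2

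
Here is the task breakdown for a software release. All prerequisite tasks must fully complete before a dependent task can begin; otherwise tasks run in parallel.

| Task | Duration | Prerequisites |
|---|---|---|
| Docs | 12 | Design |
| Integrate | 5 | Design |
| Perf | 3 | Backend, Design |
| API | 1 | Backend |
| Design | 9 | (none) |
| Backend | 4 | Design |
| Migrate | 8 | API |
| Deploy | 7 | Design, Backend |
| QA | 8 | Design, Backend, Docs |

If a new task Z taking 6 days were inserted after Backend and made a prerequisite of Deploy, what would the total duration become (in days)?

Originally the plan takes 29 days.
With Z inserted, Deploy now waits for max(Design, Backend, Z).
New critical path: Design→Docs→QA = 9+12+8 = 29 ⇒ 29 days.

29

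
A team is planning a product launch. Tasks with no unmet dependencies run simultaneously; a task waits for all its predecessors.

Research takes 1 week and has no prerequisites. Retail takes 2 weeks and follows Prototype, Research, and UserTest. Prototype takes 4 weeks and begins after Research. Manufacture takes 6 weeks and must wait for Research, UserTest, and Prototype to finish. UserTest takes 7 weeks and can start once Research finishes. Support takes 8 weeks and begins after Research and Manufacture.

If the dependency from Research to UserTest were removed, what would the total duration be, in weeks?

Before: longest chain Research→UserTest→Manufacture→Support = 1+7+6+8 = 22, finish 22.
Without Research→UserTest, UserTest's earliest start moves from 1 to 0.
New critical path: UserTest→Manufacture→Support = 7+6+8 = 21 ⇒ 21 weeks.

21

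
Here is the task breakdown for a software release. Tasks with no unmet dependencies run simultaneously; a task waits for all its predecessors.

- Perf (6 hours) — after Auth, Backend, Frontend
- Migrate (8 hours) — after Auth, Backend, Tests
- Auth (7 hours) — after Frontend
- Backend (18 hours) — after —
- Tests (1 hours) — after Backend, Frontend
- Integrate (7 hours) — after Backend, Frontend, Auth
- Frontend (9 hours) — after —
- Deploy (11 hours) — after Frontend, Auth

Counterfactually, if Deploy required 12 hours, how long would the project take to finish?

The binding path is Frontend→Auth→Deploy = 9+7+11 = 27; finish at 27 hours.
Deploy is on the critical path; changing it to 12 makes that path 28 hours.
The critical path is still Frontend→Auth→Deploy; finish is now 28 hours.

28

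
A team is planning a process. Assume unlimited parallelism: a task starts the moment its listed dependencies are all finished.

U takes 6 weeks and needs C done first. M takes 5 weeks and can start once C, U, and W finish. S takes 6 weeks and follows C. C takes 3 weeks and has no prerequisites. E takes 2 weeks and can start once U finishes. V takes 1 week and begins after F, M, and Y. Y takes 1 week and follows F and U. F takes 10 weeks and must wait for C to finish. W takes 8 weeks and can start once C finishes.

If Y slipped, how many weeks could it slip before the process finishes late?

The longest chain is C→W→M→V = 3+8+5+1 = 17; overall finish 17 weeks.
The longest chain containing Y totals 15 weeks.
So Y can slip 16 − 14 = 2 weeks.

2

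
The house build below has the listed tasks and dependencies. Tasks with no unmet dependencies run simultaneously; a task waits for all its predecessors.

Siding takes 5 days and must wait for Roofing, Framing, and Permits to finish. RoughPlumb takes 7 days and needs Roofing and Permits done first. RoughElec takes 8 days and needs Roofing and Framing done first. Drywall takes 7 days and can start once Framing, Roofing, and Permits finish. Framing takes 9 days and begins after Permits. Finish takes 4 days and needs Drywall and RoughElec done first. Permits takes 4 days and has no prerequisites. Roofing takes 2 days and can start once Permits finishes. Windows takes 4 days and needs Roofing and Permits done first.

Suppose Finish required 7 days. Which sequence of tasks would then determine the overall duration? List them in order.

Permits, Framing, RoughElec, Finish

The binding path is Permits→Framing→RoughElec→Finish = 4+9+8+4 = 25; finish at 25 days.
Finish lies on that path, so at 7 days the path becomes 28 days.
That remains the longest chain; total 28 days.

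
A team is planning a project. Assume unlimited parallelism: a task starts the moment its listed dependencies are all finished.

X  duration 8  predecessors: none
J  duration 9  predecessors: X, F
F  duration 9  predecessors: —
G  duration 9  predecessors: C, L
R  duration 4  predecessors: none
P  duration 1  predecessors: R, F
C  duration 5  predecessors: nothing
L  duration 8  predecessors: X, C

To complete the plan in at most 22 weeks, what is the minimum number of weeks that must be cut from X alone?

Current finish: 25 weeks; target: 22.
X is on every critical path, so each week cut from X cuts the finish by one (this holds down to a finish of 22).
Need 25 − 22 = 3 weeks off X → X becomes 5 weeks, finish becomes 22.

3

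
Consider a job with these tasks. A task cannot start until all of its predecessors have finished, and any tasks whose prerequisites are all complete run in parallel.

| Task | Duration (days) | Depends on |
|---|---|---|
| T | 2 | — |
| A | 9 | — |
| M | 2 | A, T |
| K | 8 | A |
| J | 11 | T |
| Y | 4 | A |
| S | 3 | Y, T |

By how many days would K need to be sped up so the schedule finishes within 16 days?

Current finish: 17 days; target: 16.
K is on every critical path, so each day cut from K cuts the finish by one (this holds down to a finish of 16).
Need 17 − 16 = 1 day off K → K becomes 7 days, finish becomes 16.

1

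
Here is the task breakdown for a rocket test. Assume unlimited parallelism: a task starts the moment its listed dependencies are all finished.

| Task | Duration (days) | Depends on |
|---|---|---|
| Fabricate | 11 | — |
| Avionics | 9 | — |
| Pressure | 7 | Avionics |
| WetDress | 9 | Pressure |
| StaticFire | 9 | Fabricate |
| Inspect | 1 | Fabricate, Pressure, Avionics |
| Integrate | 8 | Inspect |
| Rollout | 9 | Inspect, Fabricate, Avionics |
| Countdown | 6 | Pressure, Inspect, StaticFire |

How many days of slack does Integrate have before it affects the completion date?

Fabricate→StaticFire→Countdown = 11+9+6 = 26 sets the makespan at 26 days.
Integrate finishes as early as 25 and must finish by 26.
Float = 26 − 25 = 1.

1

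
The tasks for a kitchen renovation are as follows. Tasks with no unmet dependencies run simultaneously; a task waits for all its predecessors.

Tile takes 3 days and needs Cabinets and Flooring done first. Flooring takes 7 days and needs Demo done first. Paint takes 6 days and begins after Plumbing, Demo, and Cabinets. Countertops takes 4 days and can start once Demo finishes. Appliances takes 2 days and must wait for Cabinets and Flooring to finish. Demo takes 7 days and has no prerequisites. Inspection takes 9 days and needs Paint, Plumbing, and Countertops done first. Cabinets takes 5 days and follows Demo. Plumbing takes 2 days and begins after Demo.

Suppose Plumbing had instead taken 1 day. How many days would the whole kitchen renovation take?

Actual critical path: Demo→Cabinets→Paint→Inspection = 7+5+6+9 = 27 ⇒ 27 days.
Plumbing has 3 days of float (longest path through it is 24).
That remains the longest chain; total 27 days.

27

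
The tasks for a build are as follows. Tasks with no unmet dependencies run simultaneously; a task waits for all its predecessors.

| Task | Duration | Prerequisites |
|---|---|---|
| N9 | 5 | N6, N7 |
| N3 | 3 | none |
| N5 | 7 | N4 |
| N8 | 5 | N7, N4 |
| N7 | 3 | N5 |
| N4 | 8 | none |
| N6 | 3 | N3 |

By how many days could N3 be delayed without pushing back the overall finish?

12

N4→N5→N7→N8 = 8+7+3+5 = 23 sets the makespan at 23 days.
The longest chain containing N3 totals 11 days.
Slack of N3 = 12 − 0 = 12 days.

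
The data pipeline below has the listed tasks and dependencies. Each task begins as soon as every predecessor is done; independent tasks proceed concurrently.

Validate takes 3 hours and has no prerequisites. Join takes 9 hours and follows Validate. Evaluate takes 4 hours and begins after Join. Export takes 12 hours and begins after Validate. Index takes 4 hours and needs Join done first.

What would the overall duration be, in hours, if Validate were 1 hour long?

14

Baseline: Validate→Join→Evaluate = 3+9+4 = 16 → 16 hours.
Validate is on the critical path; changing it to 1 makes that path 14 hours.
No other chain overtakes it, so the finish is 14 hours.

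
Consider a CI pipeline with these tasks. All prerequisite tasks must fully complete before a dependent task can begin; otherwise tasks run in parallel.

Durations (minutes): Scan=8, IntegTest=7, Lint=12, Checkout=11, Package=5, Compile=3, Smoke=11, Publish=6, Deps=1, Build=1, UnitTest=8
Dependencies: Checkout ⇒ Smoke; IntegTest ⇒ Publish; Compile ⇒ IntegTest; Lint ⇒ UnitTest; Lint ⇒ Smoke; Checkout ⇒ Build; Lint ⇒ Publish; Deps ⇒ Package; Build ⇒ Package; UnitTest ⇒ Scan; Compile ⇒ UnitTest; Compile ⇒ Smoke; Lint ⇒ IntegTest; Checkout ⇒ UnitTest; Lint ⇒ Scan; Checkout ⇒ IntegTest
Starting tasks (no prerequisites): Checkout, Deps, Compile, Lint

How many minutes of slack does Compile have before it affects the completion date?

9

Critical path: Lint→UnitTest→Scan = 12+8+8 = 28, so the finish is 28 minutes.
Longest path through Compile: 19 minutes (earliest finish 3, latest finish 12).
So Compile can slip 12 − 3 = 9 minutes.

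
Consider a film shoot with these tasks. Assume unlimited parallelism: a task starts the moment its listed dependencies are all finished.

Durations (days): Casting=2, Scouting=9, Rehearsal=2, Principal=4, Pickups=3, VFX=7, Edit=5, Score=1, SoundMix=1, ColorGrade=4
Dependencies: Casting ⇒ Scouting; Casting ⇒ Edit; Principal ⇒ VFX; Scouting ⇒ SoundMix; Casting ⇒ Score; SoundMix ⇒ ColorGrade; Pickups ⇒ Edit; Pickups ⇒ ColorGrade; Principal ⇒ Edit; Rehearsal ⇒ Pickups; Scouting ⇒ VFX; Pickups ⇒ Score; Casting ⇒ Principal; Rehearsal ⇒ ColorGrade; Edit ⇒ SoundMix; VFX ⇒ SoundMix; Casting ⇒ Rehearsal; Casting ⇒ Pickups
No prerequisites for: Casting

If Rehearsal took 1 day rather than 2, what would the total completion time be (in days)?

The binding path is Casting→Scouting→VFX→SoundMix→ColorGrade = 2+9+7+1+4 = 23; finish at 23 days.
Rehearsal is off the critical path — its longest chain is 17 days, giving 6 of slack.
No other chain overtakes it, so the finish is 23 days.

23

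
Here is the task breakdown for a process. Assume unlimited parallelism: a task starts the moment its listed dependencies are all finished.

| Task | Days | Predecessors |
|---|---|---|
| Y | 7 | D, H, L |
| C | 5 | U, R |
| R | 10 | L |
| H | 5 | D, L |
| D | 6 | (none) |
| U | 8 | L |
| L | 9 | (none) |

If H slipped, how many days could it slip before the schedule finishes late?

3

The longest chain is L→R→C = 9+10+5 = 24; overall finish 24 days.
Longest path through H: 21 days (earliest finish 14, latest finish 17).
Slack of H = 12 − 9 = 3 days.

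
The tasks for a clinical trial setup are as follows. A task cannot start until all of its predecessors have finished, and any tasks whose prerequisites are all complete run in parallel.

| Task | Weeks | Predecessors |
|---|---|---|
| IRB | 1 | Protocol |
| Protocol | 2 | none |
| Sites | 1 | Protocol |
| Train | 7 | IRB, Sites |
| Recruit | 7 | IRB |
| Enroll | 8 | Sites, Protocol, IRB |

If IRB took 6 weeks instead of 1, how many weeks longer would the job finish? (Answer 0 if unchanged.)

Critical path before the change: Protocol→IRB→Enroll = 2+1+8 = 11 giving 11 weeks.
IRB is on the critical path; changing it to 6 makes that path 16 weeks.
No other chain overtakes it, so the finish is 16 weeks.
Change in finish: 16 − 11 = +5 weeks.

5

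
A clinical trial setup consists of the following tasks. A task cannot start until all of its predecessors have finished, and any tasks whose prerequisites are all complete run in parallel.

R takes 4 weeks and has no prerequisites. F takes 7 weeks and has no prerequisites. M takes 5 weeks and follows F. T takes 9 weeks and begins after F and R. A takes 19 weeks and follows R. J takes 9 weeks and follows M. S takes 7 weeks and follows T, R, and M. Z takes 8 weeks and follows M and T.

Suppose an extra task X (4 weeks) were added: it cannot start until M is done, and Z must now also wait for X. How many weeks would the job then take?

Originally the job takes 24 weeks.
With X inserted, Z now waits for max(M, T, X).
New critical path: F→M→X→Z = 7+5+4+8 = 24 ⇒ 24 weeks.

24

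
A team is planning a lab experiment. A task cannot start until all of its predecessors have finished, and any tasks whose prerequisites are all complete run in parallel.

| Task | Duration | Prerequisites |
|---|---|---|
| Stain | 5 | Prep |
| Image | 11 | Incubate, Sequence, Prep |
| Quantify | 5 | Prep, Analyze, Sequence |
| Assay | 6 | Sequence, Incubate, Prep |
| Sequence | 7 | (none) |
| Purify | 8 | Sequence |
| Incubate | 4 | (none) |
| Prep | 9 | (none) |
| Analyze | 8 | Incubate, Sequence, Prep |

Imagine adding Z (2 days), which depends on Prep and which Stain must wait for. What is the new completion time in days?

Originally the schedule takes 22 days.
With Z inserted, Stain now waits for max(Prep, Z).
New critical path: Prep→Analyze→Quantify = 9+8+5 = 22 ⇒ 22 days.

22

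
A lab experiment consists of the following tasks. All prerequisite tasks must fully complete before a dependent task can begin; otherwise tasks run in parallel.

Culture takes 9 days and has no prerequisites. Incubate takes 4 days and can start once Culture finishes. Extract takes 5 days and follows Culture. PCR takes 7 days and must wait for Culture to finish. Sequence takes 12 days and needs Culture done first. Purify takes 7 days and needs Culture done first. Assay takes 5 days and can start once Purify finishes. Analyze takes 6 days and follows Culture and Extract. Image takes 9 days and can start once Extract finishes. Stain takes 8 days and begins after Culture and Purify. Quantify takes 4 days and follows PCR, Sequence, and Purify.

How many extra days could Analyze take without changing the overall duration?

5

Critical path: Culture→Sequence→Quantify = 9+12+4 = 25, so the finish is 25 days.
Analyze finishes as early as 20 and must finish by 25.
So Analyze can slip 25 − 20 = 5 days.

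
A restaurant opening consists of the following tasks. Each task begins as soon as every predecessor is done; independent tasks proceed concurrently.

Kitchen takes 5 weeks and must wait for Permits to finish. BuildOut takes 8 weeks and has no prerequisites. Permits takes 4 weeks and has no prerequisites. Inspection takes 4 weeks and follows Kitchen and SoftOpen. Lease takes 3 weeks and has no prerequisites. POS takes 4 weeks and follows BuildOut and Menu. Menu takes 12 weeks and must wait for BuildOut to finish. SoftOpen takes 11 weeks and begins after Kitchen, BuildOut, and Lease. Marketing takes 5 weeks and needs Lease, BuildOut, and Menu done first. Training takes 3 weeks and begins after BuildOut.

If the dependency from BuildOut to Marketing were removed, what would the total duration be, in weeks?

25

Original critical path: BuildOut→Menu→Marketing = 8+12+5 = 25 ⇒ 25 weeks.
Dropping BuildOut→Marketing doesn't change Marketing's earliest start (20); another predecessor still binds.
After: BuildOut→Menu→Marketing = 8+12+5 = 25 → 25 weeks.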